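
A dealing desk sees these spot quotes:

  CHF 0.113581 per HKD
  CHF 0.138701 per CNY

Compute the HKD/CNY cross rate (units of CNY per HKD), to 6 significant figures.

1 HKD × 0.113581 = 0.113581 CHF
0.113581 CHF ÷ 0.138701 = 0.818891 CNY

HKD/CNY = 0.818891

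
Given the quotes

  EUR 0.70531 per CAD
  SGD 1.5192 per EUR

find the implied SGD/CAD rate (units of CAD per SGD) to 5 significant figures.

1 SGD ÷ 1.5192 = 0.658241 EUR
0.658241 EUR ÷ 0.70531 = 0.933265 CAD

SGD/CAD = 0.93327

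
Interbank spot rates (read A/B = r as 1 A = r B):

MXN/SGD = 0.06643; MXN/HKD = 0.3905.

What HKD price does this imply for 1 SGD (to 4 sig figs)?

SGD/HKD = 5.878

1 SGD ÷ 0.06643 = 15.0534 MXN
15.0534 MXN × 0.3905 = 5.87837 HKD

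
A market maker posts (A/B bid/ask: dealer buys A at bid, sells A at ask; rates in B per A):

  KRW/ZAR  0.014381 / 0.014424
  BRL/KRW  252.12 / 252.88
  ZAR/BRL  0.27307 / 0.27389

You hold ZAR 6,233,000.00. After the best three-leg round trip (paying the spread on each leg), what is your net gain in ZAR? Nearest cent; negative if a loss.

Net profit: ZAR 6,082.87

Best loop ZAR → KRW → BRL → ZAR:
ZAR 6,233,000.00 ÷ 0.014424 (buy KRW at ask) = KRW 432,127,011
KRW 432,127,011 ÷ 252.88 (buy BRL at ask) = BRL 1,708,822.41
BRL 1,708,822.41 ÷ 0.27389 (buy ZAR at ask) = ZAR 6,239,082.87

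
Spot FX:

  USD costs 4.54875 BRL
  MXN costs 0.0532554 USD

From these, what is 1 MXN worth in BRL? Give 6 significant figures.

1 MXN × 0.0532554 = 0.0532554 USD
0.0532554 USD × 4.54875 = 0.242246 BRL

MXN/BRL = 0.242246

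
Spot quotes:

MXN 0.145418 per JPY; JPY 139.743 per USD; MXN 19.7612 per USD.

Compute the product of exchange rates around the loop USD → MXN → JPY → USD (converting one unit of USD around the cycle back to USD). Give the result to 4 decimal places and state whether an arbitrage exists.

0.9724 (arbitrage exists)

Around USD → MXN → JPY → USD: 1 × 19.7612 ÷ 0.145418 ÷ 139.743 = 0.972445
Product < 1; profitable direction is USD → JPY → MXN → USD.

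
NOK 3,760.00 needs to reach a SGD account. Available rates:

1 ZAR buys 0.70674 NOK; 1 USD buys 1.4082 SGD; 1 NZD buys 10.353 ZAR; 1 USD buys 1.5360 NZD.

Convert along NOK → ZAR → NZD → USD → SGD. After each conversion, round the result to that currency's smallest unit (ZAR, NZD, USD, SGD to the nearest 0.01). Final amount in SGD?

SGD 471.13

NOK 3,760.00 ÷ 0.70674 = ZAR 5,320.20
ZAR 5,320.20 ÷ 10.353 = NZD 513.88
NZD 513.88 ÷ 1.5360 = USD 334.56
USD 334.56 × 1.4082 = SGD 471.13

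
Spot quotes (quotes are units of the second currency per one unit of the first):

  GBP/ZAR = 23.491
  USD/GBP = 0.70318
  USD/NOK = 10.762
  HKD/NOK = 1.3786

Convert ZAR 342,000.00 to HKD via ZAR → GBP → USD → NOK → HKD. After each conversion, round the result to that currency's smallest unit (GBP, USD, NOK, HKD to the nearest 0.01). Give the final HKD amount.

ZAR 342,000.00 ÷ 23.491 = GBP 14,558.77
GBP 14,558.77 ÷ 0.70318 = USD 20,704.19
USD 20,704.19 × 10.762 = NOK 222,818.49
NOK 222,818.49 ÷ 1.3786 = HKD 161,626.64

HKD 161,626.64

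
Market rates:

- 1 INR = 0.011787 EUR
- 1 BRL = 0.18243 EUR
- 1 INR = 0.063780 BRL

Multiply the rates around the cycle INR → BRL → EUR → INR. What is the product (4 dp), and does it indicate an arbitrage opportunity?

0.9871 (arbitrage exists)

Around INR → BRL → EUR → INR: 1 × 0.063780 × 0.18243 ÷ 0.011787 = 0.987137
Product < 1; profitable direction is INR → EUR → BRL → INR.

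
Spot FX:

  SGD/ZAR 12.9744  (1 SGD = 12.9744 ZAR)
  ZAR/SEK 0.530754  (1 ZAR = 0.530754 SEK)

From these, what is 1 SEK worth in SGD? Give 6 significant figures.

SEK/SGD = 0.145218

1 SEK ÷ 0.530754 = 1.88411 ZAR
1.88411 ZAR ÷ 12.9744 = 0.145218 SGD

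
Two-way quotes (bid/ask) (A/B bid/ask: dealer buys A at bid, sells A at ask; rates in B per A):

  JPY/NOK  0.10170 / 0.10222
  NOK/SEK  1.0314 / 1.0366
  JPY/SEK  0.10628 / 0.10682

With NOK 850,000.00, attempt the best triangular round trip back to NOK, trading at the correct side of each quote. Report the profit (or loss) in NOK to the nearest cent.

Best loop NOK → JPY → SEK → NOK:
NOK 850,000.00 ÷ 0.10222 (buy JPY at ask) = JPY 8,315,398
JPY 8,315,398 × 0.10628 (sell JPY at bid) = SEK 883,760.52
SEK 883,760.52 ÷ 1.0366 (buy NOK at ask) = NOK 852,556.93

Net profit: NOK 2,556.93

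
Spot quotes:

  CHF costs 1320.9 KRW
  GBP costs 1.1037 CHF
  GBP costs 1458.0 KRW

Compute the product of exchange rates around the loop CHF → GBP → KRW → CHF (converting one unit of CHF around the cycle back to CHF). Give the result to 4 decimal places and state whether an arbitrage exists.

Around CHF → GBP → KRW → CHF: 1 ÷ 1.1037 × 1458.0 ÷ 1320.9 = 1.000084
Product ≈ 1 (deviation 0.008%, within rounding noise).

1.0001 (no arbitrage)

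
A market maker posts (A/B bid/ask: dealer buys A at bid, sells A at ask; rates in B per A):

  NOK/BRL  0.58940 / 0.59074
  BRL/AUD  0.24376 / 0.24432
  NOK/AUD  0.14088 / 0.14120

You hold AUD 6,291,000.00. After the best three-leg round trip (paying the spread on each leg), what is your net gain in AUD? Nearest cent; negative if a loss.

Best loop AUD → NOK → BRL → AUD:
AUD 6,291,000.00 ÷ 0.14120 (buy NOK at ask) = NOK 44,553,824.36
NOK 44,553,824.36 × 0.58940 (sell NOK at bid) = BRL 26,260,024.08
BRL 26,260,024.08 × 0.24376 (sell BRL at bid) = AUD 6,401,143.47

Net profit: AUD 110,143.47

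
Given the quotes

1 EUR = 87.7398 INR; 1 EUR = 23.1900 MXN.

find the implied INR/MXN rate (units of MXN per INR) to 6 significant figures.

INR/MXN = 0.264304

1 INR ÷ 87.7398 = 0.0113973 EUR
0.0113973 EUR × 23.1900 = 0.264304 MXN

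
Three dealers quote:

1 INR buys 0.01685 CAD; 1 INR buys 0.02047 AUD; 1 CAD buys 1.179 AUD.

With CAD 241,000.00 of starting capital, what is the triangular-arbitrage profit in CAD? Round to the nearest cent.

Profit: CAD 7,325.42

Profitable loop is CAD → INR → AUD → CAD:
CAD 241,000.00 ÷ 0.01685 = INR 14,302,670.62
INR 14,302,670.62 × 0.02047 = AUD 292,775.67
AUD 292,775.67 ÷ 1.179 = CAD 248,325.42
Profit = CAD 248,325.42 − CAD 241,000.00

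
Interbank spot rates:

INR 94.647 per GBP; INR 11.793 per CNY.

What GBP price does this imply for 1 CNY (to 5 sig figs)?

1 CNY × 11.793 = 11.793 INR
11.793 INR ÷ 94.647 = 0.1246 GBP

CNY/GBP = 0.12460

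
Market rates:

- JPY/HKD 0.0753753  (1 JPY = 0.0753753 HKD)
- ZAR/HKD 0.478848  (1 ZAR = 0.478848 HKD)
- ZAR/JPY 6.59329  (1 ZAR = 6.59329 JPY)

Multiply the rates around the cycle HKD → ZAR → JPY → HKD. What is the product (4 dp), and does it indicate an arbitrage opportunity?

1.0378 (arbitrage exists)

Around HKD → ZAR → JPY → HKD: 1 ÷ 0.478848 × 6.59329 × 0.0753753 = 1.037848
Product > 1; profitable direction is HKD → ZAR → JPY → HKD.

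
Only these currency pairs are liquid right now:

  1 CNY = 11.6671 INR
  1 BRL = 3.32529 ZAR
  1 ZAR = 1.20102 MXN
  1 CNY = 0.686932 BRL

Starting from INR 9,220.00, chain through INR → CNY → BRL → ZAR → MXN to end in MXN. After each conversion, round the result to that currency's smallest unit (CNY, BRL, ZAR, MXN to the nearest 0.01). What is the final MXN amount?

MXN 2,168.00

INR 9,220.00 ÷ 11.6671 = CNY 790.26
CNY 790.26 × 0.686932 = BRL 542.85
BRL 542.85 × 3.32529 = ZAR 1,805.13
ZAR 1,805.13 × 1.20102 = MXN 2,168.00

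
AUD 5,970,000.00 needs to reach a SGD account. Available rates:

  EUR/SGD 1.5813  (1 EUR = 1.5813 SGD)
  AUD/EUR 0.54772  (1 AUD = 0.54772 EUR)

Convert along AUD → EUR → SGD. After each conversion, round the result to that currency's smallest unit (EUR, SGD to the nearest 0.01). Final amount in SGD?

SGD 5,170,674.53

AUD 5,970,000.00 × 0.54772 = EUR 3,269,888.40
EUR 3,269,888.40 × 1.5813 = SGD 5,170,674.53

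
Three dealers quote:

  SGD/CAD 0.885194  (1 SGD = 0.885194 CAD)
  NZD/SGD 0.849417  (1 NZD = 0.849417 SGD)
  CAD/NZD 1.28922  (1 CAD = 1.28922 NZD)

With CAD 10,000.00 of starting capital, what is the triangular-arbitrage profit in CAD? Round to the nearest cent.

Profit: CAD 316.05

Profitable loop is CAD → SGD → NZD → CAD:
CAD 10,000.00 ÷ 0.885194 = SGD 11,296.96
SGD 11,296.96 ÷ 0.849417 = NZD 13,299.66
NZD 13,299.66 ÷ 1.28922 = CAD 10,316.05
Profit = CAD 10,316.05 − CAD 10,000.00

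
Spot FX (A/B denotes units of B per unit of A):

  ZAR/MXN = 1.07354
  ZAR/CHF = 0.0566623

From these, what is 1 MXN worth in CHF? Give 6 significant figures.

MXN/CHF = 0.0527808

1 MXN ÷ 1.07354 = 0.931498 ZAR
0.931498 ZAR × 0.0566623 = 0.0527808 CHF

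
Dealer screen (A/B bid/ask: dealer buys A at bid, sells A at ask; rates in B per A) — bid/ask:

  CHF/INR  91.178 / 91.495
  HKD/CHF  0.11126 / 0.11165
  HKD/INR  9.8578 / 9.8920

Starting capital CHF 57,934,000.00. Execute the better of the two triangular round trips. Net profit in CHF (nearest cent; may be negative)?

Best loop CHF → INR → HKD → CHF:
CHF 57,934,000.00 × 91.178 (sell CHF at bid) = INR 5,282,306,252.00
INR 5,282,306,252.00 ÷ 9.8920 (buy HKD at ask) = HKD 533,997,801.46
HKD 533,997,801.46 × 0.11126 (sell HKD at bid) = CHF 59,412,595.39

Net profit: CHF 1,478,595.39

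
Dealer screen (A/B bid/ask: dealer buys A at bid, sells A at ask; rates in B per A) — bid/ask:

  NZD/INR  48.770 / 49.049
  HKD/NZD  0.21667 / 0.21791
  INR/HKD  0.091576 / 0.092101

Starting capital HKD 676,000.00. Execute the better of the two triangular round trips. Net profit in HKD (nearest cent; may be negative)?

Net profit: HKD 10,712.63

Best loop HKD → INR → NZD → HKD:
HKD 676,000.00 ÷ 0.092101 (buy INR at ask) = INR 7,339,768.30
INR 7,339,768.30 ÷ 49.049 (buy NZD at ask) = NZD 149,641.55
NZD 149,641.55 ÷ 0.21791 (buy HKD at ask) = HKD 686,712.63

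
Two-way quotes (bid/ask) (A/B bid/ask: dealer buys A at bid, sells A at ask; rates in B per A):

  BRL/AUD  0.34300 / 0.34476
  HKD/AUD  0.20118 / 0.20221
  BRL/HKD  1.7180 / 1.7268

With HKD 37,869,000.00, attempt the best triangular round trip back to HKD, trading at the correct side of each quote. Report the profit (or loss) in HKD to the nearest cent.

Net profit: HKD 95,259.05

Best loop HKD → AUD → BRL → HKD:
HKD 37,869,000.00 × 0.20118 (sell HKD at bid) = AUD 7,618,485.42
AUD 7,618,485.42 ÷ 0.34476 (buy BRL at ask) = BRL 22,097,938.91
BRL 22,097,938.91 × 1.7180 (sell BRL at bid) = HKD 37,964,259.05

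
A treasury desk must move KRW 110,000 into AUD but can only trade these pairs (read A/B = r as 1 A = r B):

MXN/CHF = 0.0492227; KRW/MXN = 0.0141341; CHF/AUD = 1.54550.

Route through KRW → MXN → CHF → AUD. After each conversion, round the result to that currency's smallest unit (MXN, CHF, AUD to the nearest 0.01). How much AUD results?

KRW 110,000 × 0.0141341 = MXN 1,554.75
MXN 1,554.75 × 0.0492227 = CHF 76.53
CHF 76.53 × 1.54550 = AUD 118.28

AUD 118.28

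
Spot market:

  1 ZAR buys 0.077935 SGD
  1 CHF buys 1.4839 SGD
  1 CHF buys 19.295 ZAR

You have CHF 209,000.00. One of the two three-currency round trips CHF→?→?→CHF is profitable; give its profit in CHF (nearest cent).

Profit: CHF 2,796.60

Profitable loop is CHF → ZAR → SGD → CHF:
CHF 209,000.00 × 19.295 = ZAR 4,032,655.00
ZAR 4,032,655.00 × 0.077935 = SGD 314,284.97
SGD 314,284.97 ÷ 1.4839 = CHF 211,796.60
Profit = CHF 211,796.60 − CHF 209,000.00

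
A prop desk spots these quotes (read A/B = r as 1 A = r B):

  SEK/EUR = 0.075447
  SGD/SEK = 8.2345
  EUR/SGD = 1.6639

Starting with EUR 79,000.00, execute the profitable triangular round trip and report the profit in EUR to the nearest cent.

Profit: EUR 2,664.54

Profitable loop is EUR → SGD → SEK → EUR:
EUR 79,000.00 × 1.6639 = SGD 131,448.10
SGD 131,448.10 × 8.2345 = SEK 1,082,409.38
SEK 1,082,409.38 × 0.075447 = EUR 81,664.54
Profit = EUR 81,664.54 − EUR 79,000.00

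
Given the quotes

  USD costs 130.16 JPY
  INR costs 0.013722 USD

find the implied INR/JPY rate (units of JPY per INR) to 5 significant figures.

INR/JPY = 1.7861

1 INR × 0.013722 = 0.013722 USD
0.013722 USD × 130.16 = 1.78606 JPY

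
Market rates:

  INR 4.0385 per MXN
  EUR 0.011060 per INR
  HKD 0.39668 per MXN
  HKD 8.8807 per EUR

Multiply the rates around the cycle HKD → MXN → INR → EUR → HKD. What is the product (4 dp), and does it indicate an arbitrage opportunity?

1.0000 (no arbitrage)

Around HKD → MXN → INR → EUR → HKD: 1 ÷ 0.39668 × 4.0385 × 0.011060 × 8.8807 = 0.999959
Product ≈ 1 (deviation 0.004%, within rounding noise).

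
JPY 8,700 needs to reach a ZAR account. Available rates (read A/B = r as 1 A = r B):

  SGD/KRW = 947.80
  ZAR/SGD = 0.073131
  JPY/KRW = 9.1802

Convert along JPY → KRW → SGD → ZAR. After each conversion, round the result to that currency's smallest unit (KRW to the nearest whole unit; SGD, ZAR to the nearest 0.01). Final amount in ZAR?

JPY 8,700 × 9.1802 = KRW 79,868
KRW 79,868 ÷ 947.80 = SGD 84.27
SGD 84.27 ÷ 0.073131 = ZAR 1,152.32

ZAR 1,152.32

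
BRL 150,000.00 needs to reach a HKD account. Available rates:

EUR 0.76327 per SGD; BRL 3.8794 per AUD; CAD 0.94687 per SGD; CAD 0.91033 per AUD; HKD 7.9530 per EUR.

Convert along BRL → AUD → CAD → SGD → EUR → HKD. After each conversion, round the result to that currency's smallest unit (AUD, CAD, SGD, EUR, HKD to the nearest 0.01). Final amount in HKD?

BRL 150,000.00 ÷ 3.8794 = AUD 38,665.77
AUD 38,665.77 × 0.91033 = CAD 35,198.61
CAD 35,198.61 ÷ 0.94687 = SGD 37,173.65
SGD 37,173.65 × 0.76327 = EUR 28,373.53
EUR 28,373.53 × 7.9530 = HKD 225,654.68

HKD 225,654.68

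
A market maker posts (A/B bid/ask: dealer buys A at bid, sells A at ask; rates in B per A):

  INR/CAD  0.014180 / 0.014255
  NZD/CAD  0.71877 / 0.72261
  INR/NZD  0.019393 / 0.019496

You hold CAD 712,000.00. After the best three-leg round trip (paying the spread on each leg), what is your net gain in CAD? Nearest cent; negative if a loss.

Best loop CAD → NZD → INR → CAD:
CAD 712,000.00 ÷ 0.72261 (buy NZD at ask) = NZD 985,317.11
NZD 985,317.11 ÷ 0.019496 (buy INR at ask) = INR 50,539,449.85
INR 50,539,449.85 × 0.014180 (sell INR at bid) = CAD 716,649.40

Net profit: CAD 4,649.40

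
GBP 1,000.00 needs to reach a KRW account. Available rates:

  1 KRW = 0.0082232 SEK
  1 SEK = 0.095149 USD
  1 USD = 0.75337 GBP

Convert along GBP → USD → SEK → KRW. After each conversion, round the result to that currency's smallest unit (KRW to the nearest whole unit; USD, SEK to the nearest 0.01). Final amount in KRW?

KRW 1,696,473

GBP 1,000.00 ÷ 0.75337 = USD 1,327.37
USD 1,327.37 ÷ 0.095149 = SEK 13,950.44
SEK 13,950.44 ÷ 0.0082232 = KRW 1,696,473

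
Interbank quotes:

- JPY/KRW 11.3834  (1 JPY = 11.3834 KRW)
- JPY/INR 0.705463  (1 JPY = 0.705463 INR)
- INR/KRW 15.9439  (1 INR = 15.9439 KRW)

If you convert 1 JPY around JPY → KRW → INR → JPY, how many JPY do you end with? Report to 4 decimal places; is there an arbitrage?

1.0121 (arbitrage exists)

Around JPY → KRW → INR → JPY: 1 × 11.3834 ÷ 15.9439 ÷ 0.705463 = 1.012053
Product > 1; profitable direction is JPY → KRW → INR → JPY.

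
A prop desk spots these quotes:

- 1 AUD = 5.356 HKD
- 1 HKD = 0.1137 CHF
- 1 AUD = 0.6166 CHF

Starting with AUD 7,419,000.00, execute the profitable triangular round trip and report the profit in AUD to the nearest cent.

Profit: AUD 92,866.45

Profitable loop is AUD → CHF → HKD → AUD:
AUD 7,419,000.00 × 0.6166 = CHF 4,574,555.40
CHF 4,574,555.40 ÷ 0.1137 = HKD 40,233,556.73
HKD 40,233,556.73 ÷ 5.356 = AUD 7,511,866.45
Profit = AUD 7,511,866.45 − AUD 7,419,000.00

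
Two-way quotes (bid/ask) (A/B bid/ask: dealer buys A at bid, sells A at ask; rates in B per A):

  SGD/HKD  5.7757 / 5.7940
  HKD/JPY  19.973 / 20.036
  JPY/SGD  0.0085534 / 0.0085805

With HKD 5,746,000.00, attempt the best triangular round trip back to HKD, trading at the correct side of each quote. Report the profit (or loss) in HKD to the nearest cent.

Net profit: HKD 22,508.17

Best loop HKD → SGD → JPY → HKD:
HKD 5,746,000.00 ÷ 5.7940 (buy SGD at ask) = SGD 991,715.57
SGD 991,715.57 ÷ 0.0085805 (buy JPY at ask) = JPY 115,577,830
JPY 115,577,830 ÷ 20.036 (buy HKD at ask) = HKD 5,768,508.17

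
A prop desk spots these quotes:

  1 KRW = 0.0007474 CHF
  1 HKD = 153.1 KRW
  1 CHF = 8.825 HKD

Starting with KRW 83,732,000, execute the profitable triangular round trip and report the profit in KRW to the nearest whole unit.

Profitable loop is KRW → CHF → HKD → KRW:
KRW 83,732,000 × 0.0007474 = CHF 62,581.30
CHF 62,581.30 × 8.825 = HKD 552,279.94
HKD 552,279.94 × 153.1 = KRW 84,554,059
Profit = KRW 84,554,059 − KRW 83,732,000

Profit: KRW 822,059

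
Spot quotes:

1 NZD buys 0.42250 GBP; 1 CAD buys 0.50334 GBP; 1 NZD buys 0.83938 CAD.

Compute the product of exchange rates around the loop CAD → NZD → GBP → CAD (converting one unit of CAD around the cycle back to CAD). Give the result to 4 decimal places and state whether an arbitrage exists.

Around CAD → NZD → GBP → CAD: 1 ÷ 0.83938 × 0.42250 ÷ 0.50334 = 1.000015
Product ≈ 1 (deviation 0.002%, within rounding noise).

1.0000 (no arbitrage)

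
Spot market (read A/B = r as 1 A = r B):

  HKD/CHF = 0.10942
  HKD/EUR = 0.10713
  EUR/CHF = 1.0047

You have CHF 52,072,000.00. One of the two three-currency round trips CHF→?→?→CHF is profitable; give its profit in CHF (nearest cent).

Profitable loop is CHF → EUR → HKD → CHF:
CHF 52,072,000.00 ÷ 1.0047 = EUR 51,828,406.49
EUR 51,828,406.49 ÷ 0.10713 = HKD 483,789,848.68
HKD 483,789,848.68 × 0.10942 = CHF 52,936,285.24
Profit = CHF 52,936,285.24 − CHF 52,072,000.00

Profit: CHF 864,285.24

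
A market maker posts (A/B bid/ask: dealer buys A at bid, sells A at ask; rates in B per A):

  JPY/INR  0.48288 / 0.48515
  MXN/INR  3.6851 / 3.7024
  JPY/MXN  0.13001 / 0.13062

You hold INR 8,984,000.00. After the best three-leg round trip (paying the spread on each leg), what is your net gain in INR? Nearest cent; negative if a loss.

Best loop INR → MXN → JPY → INR:
INR 8,984,000.00 ÷ 3.7024 (buy MXN at ask) = MXN 2,426,534.14
MXN 2,426,534.14 ÷ 0.13062 (buy JPY at ask) = JPY 18,577,049
JPY 18,577,049 × 0.48288 (sell JPY at bid) = INR 8,970,485.42

Net result: INR -13,514.58 (no profitable arbitrage after spreads)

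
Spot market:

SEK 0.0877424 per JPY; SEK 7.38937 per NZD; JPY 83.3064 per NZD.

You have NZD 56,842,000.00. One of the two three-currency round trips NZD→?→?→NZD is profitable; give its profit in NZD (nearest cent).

Profitable loop is NZD → SEK → JPY → NZD:
NZD 56,842,000.00 × 7.38937 = SEK 420,026,569.54
SEK 420,026,569.54 ÷ 0.0877424 = JPY 4,787,042,177
JPY 4,787,042,177 ÷ 83.3064 = NZD 57,463,078.19
Profit = NZD 57,463,078.19 − NZD 56,842,000.00

Profit: NZD 621,078.19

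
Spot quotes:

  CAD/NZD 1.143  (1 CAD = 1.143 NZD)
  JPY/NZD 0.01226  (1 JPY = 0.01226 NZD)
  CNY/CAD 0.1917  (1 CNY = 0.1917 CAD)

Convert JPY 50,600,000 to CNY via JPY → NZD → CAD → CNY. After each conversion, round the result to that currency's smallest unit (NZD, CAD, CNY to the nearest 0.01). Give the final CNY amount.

CNY 2,831,213.67

JPY 50,600,000 × 0.01226 = NZD 620,356.00
NZD 620,356.00 ÷ 1.143 = CAD 542,743.66
CAD 542,743.66 ÷ 0.1917 = CNY 2,831,213.67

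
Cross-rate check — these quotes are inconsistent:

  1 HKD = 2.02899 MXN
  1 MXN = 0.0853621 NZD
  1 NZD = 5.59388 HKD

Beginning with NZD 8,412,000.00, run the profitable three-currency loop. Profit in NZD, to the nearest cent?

Profitable loop is NZD → MXN → HKD → NZD:
NZD 8,412,000.00 ÷ 0.0853621 = MXN 98,544,904.59
MXN 98,544,904.59 ÷ 2.02899 = HKD 48,568,452.57
HKD 48,568,452.57 ÷ 5.59388 = NZD 8,682,426.61
Profit = NZD 8,682,426.61 − NZD 8,412,000.00

Profit: NZD 270,426.61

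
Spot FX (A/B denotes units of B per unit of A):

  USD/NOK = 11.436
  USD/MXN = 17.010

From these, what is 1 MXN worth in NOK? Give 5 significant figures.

1 MXN ÷ 17.010 = 0.0587889 USD
0.0587889 USD × 11.436 = 0.67231 NOK

MXN/NOK = 0.67231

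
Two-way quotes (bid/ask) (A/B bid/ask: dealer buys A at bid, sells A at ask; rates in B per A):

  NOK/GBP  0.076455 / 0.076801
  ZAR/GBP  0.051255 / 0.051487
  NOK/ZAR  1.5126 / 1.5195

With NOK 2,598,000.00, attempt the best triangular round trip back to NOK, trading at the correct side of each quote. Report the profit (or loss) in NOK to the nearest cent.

Net profit: NOK 24,603.31

Best loop NOK → ZAR → GBP → NOK:
NOK 2,598,000.00 × 1.5126 (sell NOK at bid) = ZAR 3,929,734.80
ZAR 3,929,734.80 × 0.051255 (sell ZAR at bid) = GBP 201,418.56
GBP 201,418.56 ÷ 0.076801 (buy NOK at ask) = NOK 2,622,603.31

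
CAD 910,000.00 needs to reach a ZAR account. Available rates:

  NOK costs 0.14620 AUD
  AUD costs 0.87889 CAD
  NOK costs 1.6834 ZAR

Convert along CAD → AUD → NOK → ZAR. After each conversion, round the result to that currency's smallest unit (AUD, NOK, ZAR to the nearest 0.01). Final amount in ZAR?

CAD 910,000.00 ÷ 0.87889 = AUD 1,035,396.92
AUD 1,035,396.92 ÷ 0.14620 = NOK 7,082,058.28
NOK 7,082,058.28 × 1.6834 = ZAR 11,921,936.91

ZAR 11,921,936.91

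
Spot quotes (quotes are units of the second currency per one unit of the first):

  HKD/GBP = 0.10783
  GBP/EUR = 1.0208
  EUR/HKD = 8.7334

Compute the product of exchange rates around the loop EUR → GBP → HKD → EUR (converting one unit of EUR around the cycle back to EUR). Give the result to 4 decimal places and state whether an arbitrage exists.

1.0402 (arbitrage exists)

Around EUR → GBP → HKD → EUR: 1 ÷ 1.0208 ÷ 0.10783 ÷ 8.7334 = 1.040247
Product > 1; profitable direction is EUR → GBP → HKD → EUR.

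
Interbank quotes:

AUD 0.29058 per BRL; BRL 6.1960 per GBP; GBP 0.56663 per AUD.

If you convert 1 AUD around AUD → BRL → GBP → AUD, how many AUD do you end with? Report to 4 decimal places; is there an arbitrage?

0.9802 (arbitrage exists)

Around AUD → BRL → GBP → AUD: 1 ÷ 0.29058 ÷ 6.1960 ÷ 0.56663 = 0.980219
Product < 1; profitable direction is AUD → GBP → BRL → AUD.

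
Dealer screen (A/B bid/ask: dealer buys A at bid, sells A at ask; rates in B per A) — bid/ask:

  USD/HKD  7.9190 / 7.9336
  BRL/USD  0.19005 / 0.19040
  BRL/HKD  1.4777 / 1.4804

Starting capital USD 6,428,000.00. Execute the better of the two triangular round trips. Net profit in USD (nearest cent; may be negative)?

Net profit: USD 106,840.75

Best loop USD → HKD → BRL → USD:
USD 6,428,000.00 × 7.9190 (sell USD at bid) = HKD 50,903,332.00
HKD 50,903,332.00 ÷ 1.4804 (buy BRL at ask) = BRL 34,384,850.04
BRL 34,384,850.04 × 0.19005 (sell BRL at bid) = USD 6,534,840.75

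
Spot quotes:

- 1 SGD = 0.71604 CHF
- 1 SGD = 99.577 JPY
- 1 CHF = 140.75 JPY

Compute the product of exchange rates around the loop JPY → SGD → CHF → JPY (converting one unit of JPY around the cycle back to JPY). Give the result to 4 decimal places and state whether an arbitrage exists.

1.0121 (arbitrage exists)

Around JPY → SGD → CHF → JPY: 1 ÷ 99.577 × 0.71604 × 140.75 = 1.012108
Product > 1; profitable direction is JPY → SGD → CHF → JPY.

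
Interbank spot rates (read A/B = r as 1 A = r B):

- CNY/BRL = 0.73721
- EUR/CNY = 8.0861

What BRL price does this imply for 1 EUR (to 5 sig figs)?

EUR/BRL = 5.9612

1 EUR × 8.0861 = 8.0861 CNY
8.0861 CNY × 0.73721 = 5.96115 BRL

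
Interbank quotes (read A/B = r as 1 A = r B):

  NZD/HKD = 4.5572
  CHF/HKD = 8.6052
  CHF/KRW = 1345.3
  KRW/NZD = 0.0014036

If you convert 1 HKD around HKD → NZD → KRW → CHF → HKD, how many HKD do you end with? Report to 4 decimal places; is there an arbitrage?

1.0000 (no arbitrage)

Around HKD → NZD → KRW → CHF → HKD: 1 ÷ 4.5572 ÷ 0.0014036 ÷ 1345.3 × 8.6052 = 1.000001
Product ≈ 1 (deviation 0.000%, within rounding noise).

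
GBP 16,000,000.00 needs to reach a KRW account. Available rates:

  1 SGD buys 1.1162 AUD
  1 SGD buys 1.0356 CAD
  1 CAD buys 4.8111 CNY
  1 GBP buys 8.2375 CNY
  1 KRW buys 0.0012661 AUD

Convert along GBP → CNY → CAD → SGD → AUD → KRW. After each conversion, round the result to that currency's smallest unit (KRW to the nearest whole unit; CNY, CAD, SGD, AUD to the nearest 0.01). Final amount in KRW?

KRW 23,321,312,795

GBP 16,000,000.00 × 8.2375 = CNY 131,800,000.00
CNY 131,800,000.00 ÷ 4.8111 = CAD 27,394,982.44
CAD 27,394,982.44 ÷ 1.0356 = SGD 26,453,246.85
SGD 26,453,246.85 × 1.1162 = AUD 29,527,114.13
AUD 29,527,114.13 ÷ 0.0012661 = KRW 23,321,312,795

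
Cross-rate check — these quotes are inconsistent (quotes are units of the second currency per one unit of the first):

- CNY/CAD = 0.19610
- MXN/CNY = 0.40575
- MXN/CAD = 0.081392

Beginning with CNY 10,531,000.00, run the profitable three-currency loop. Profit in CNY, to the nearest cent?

Profitable loop is CNY → MXN → CAD → CNY:
CNY 10,531,000.00 ÷ 0.40575 = MXN 25,954,405.42
MXN 25,954,405.42 × 0.081392 = CAD 2,112,480.97
CAD 2,112,480.97 ÷ 0.19610 = CNY 10,772,467.96
Profit = CNY 10,772,467.96 − CNY 10,531,000.00

Profit: CNY 241,467.96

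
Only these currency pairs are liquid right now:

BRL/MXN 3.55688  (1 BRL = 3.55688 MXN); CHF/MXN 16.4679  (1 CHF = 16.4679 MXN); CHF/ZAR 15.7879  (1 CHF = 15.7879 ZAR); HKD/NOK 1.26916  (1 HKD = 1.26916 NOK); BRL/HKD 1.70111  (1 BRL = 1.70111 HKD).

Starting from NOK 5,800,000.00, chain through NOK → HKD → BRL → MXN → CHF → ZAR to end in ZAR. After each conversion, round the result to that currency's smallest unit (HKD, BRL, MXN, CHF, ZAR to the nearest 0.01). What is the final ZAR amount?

NOK 5,800,000.00 ÷ 1.26916 = HKD 4,569,951.78
HKD 4,569,951.78 ÷ 1.70111 = BRL 2,686,452.83
BRL 2,686,452.83 × 3.55688 = MXN 9,555,390.34
MXN 9,555,390.34 ÷ 16.4679 = CHF 580,243.40
CHF 580,243.40 × 15.7879 = ZAR 9,160,824.77

ZAR 9,160,824.77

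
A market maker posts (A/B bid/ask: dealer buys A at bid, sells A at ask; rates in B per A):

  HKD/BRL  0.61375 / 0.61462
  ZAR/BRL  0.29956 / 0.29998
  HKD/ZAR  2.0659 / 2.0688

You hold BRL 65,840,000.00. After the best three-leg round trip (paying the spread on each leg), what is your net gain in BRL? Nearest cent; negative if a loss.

Best loop BRL → HKD → ZAR → BRL:
BRL 65,840,000.00 ÷ 0.61462 (buy HKD at ask) = HKD 107,123,100.45
HKD 107,123,100.45 × 2.0659 (sell HKD at bid) = ZAR 221,305,613.22
ZAR 221,305,613.22 × 0.29956 (sell ZAR at bid) = BRL 66,294,309.50

Net profit: BRL 454,309.50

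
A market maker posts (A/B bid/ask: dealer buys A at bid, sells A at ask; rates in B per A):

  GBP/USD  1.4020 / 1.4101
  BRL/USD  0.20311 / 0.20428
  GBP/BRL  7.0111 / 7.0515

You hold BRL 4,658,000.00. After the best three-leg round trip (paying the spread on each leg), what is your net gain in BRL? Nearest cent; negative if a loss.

Best loop BRL → USD → GBP → BRL:
BRL 4,658,000.00 × 0.20311 (sell BRL at bid) = USD 946,086.38
USD 946,086.38 ÷ 1.4101 (buy GBP at ask) = GBP 670,935.66
GBP 670,935.66 × 7.0111 (sell GBP at bid) = BRL 4,703,997.03

Net profit: BRL 45,997.03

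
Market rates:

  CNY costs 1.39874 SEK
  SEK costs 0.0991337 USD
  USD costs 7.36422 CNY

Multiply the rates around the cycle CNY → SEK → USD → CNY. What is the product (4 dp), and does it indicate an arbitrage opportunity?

1.0211 (arbitrage exists)

Around CNY → SEK → USD → CNY: 1 × 1.39874 × 0.0991337 × 7.36422 = 1.021139
Product > 1; profitable direction is CNY → SEK → USD → CNY.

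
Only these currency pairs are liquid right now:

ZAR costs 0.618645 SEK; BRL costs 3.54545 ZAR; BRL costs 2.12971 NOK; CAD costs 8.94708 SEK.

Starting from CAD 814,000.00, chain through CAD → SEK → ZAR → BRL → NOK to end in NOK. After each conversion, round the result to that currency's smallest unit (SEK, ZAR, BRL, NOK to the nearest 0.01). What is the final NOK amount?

CAD 814,000.00 × 8.94708 = SEK 7,282,923.12
SEK 7,282,923.12 ÷ 0.618645 = ZAR 11,772,378.54
ZAR 11,772,378.54 ÷ 3.54545 = BRL 3,320,418.72
BRL 3,320,418.72 × 2.12971 = NOK 7,071,528.95

NOK 7,071,528.95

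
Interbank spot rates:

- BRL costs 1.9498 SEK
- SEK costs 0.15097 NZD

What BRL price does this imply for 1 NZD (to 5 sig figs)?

NZD/BRL = 3.3972

1 NZD ÷ 0.15097 = 6.62383 SEK
6.62383 SEK ÷ 1.9498 = 3.39719 BRL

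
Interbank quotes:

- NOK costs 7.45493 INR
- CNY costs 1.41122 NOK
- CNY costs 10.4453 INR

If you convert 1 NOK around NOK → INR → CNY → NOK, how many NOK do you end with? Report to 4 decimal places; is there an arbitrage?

1.0072 (arbitrage exists)

Around NOK → INR → CNY → NOK: 1 × 7.45493 ÷ 10.4453 × 1.41122 = 1.007204
Product > 1; profitable direction is NOK → INR → CNY → NOK.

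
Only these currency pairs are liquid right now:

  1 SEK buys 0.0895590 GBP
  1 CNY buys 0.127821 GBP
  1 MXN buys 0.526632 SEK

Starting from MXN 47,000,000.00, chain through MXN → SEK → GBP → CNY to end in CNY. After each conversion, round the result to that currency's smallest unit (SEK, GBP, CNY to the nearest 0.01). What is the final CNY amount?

CNY 17,342,516.96

MXN 47,000,000.00 × 0.526632 = SEK 24,751,704.00
SEK 24,751,704.00 × 0.0895590 = GBP 2,216,737.86
GBP 2,216,737.86 ÷ 0.127821 = CNY 17,342,516.96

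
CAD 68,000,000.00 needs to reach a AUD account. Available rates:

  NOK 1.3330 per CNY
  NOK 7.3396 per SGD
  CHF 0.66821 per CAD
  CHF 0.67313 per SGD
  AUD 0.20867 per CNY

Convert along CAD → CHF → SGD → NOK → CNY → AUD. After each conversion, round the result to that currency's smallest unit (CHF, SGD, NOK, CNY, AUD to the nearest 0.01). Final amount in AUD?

CAD 68,000,000.00 × 0.66821 = CHF 45,438,280.00
CHF 45,438,280.00 ÷ 0.67313 = SGD 67,502,978.62
SGD 67,502,978.62 × 7.3396 = NOK 495,444,861.88
NOK 495,444,861.88 ÷ 1.3330 = CNY 371,676,565.55
CNY 371,676,565.55 × 0.20867 = AUD 77,557,748.93

AUD 77,557,748.93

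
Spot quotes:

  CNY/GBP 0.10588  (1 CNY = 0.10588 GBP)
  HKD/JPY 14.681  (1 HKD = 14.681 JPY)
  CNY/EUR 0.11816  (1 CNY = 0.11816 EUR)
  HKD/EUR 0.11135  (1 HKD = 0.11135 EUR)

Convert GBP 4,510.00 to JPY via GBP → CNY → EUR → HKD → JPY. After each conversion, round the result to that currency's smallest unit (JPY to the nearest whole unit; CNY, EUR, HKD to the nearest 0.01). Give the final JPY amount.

GBP 4,510.00 ÷ 0.10588 = CNY 42,595.39
CNY 42,595.39 × 0.11816 = EUR 5,033.07
EUR 5,033.07 ÷ 0.11135 = HKD 45,200.45
HKD 45,200.45 × 14.681 = JPY 663,588

JPY 663,588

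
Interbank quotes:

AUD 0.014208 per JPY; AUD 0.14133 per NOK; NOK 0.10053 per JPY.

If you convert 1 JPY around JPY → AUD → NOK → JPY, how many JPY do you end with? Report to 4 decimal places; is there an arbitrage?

1.0000 (no arbitrage)

Around JPY → AUD → NOK → JPY: 1 × 0.014208 ÷ 0.14133 ÷ 0.10053 = 1.000007
Product ≈ 1 (deviation 0.001%, within rounding noise).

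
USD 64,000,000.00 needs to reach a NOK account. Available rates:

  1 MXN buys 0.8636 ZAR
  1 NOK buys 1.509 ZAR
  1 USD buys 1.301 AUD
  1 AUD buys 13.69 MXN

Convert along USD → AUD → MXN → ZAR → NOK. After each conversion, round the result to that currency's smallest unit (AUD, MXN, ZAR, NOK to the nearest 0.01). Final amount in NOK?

NOK 652,355,176.00

USD 64,000,000.00 × 1.301 = AUD 83,264,000.00
AUD 83,264,000.00 × 13.69 = MXN 1,139,884,160.00
MXN 1,139,884,160.00 × 0.8636 = ZAR 984,403,960.58
ZAR 984,403,960.58 ÷ 1.509 = NOK 652,355,176.00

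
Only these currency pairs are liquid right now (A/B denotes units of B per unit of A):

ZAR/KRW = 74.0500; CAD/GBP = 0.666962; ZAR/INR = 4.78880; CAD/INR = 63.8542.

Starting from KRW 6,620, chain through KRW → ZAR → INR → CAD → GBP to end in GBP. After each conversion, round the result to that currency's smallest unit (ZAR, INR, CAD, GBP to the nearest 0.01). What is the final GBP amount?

KRW 6,620 ÷ 74.0500 = ZAR 89.40
ZAR 89.40 × 4.78880 = INR 428.12
INR 428.12 ÷ 63.8542 = CAD 6.70
CAD 6.70 × 0.666962 = GBP 4.47

GBP 4.47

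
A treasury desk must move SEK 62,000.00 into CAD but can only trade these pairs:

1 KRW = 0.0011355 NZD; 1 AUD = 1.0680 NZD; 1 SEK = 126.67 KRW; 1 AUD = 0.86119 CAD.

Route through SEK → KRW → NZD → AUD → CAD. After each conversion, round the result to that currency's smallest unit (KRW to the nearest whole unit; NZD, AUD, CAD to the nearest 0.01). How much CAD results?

SEK 62,000.00 × 126.67 = KRW 7,853,540
KRW 7,853,540 × 0.0011355 = NZD 8,917.69
NZD 8,917.69 ÷ 1.0680 = AUD 8,349.90
AUD 8,349.90 × 0.86119 = CAD 7,190.85

CAD 7,190.85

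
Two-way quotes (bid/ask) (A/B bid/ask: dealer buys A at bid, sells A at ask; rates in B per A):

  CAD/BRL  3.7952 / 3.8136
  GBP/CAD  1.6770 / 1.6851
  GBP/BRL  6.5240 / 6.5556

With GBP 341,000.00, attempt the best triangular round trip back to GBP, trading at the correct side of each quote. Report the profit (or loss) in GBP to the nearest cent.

Best loop GBP → BRL → CAD → GBP:
GBP 341,000.00 × 6.5240 (sell GBP at bid) = BRL 2,224,684.00
BRL 2,224,684.00 ÷ 3.8136 (buy CAD at ask) = CAD 583,355.36
CAD 583,355.36 ÷ 1.6851 (buy GBP at ask) = GBP 346,184.42

Net profit: GBP 5,184.42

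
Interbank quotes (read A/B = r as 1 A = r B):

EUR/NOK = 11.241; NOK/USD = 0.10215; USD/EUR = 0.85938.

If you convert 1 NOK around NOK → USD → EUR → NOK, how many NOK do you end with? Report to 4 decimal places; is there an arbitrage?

0.9868 (arbitrage exists)

Around NOK → USD → EUR → NOK: 1 × 0.10215 × 0.85938 × 11.241 = 0.986799
Product < 1; profitable direction is NOK → EUR → USD → NOK.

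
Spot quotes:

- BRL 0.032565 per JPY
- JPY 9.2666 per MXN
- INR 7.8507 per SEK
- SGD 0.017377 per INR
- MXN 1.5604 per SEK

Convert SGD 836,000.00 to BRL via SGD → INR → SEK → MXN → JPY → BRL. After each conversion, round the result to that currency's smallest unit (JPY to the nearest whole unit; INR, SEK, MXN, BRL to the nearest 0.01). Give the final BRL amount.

BRL 2,885,562.83

SGD 836,000.00 ÷ 0.017377 = INR 48,109,570.12
INR 48,109,570.12 ÷ 7.8507 = SEK 6,128,061.21
SEK 6,128,061.21 × 1.5604 = MXN 9,562,226.71
MXN 9,562,226.71 × 9.2666 = JPY 88,609,330
JPY 88,609,330 × 0.032565 = BRL 2,885,562.83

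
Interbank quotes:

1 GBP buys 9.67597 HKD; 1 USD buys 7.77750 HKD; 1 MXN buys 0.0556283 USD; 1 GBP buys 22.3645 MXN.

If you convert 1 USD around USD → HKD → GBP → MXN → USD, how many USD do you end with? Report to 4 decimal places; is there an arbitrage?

1.0000 (no arbitrage)

Around USD → HKD → GBP → MXN → USD: 1 × 7.77750 ÷ 9.67597 × 22.3645 × 0.0556283 = 1.000001
Product ≈ 1 (deviation 0.000%, within rounding noise).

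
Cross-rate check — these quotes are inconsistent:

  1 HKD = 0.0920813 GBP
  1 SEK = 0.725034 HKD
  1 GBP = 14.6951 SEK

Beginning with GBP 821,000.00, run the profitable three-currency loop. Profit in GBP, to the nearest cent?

Profitable loop is GBP → HKD → SEK → GBP:
GBP 821,000.00 ÷ 0.0920813 = HKD 8,916,033.98
HKD 8,916,033.98 ÷ 0.725034 = SEK 12,297,401.20
SEK 12,297,401.20 ÷ 14.6951 = GBP 836,836.85
Profit = GBP 836,836.85 − GBP 821,000.00

Profit: GBP 15,836.85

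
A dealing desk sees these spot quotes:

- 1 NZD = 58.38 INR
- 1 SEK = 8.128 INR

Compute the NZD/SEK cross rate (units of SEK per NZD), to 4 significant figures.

NZD/SEK = 7.183

1 NZD × 58.38 = 58.38 INR
58.38 INR ÷ 8.128 = 7.18258 SEK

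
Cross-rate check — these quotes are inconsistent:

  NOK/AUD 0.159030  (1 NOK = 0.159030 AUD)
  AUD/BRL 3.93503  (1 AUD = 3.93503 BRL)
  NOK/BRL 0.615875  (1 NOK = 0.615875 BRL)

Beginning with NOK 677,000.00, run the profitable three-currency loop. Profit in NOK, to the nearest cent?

Profit: NOK 10,896.66

Profitable loop is NOK → AUD → BRL → NOK:
NOK 677,000.00 × 0.159030 = AUD 107,663.31
AUD 107,663.31 × 3.93503 = BRL 423,658.35
BRL 423,658.35 ÷ 0.615875 = NOK 687,896.66
Profit = NOK 687,896.66 − NOK 677,000.00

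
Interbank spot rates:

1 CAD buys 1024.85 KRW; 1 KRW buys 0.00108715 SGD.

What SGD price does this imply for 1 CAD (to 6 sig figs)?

1 CAD × 1024.85 = 1024.85 KRW
1024.85 KRW × 0.00108715 = 1.11417 SGD

CAD/SGD = 1.11417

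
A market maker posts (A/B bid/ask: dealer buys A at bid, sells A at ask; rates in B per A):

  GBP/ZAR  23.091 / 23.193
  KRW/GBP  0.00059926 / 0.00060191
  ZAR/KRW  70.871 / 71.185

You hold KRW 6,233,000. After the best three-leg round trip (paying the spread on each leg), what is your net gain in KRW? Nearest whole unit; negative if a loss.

Net profit: KRW 39,204

Best loop KRW → ZAR → GBP → KRW:
KRW 6,233,000 ÷ 71.185 (buy ZAR at ask) = ZAR 87,560.58
ZAR 87,560.58 ÷ 23.193 (buy GBP at ask) = GBP 3,775.30
GBP 3,775.30 ÷ 0.00060191 (buy KRW at ask) = KRW 6,272,204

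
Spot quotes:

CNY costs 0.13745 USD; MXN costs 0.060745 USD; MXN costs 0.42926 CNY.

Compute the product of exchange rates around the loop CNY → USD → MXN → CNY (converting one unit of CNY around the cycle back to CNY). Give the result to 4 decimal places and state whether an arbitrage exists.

0.9713 (arbitrage exists)

Around CNY → USD → MXN → CNY: 1 × 0.13745 ÷ 0.060745 × 0.42926 = 0.971303
Product < 1; profitable direction is CNY → MXN → USD → CNY.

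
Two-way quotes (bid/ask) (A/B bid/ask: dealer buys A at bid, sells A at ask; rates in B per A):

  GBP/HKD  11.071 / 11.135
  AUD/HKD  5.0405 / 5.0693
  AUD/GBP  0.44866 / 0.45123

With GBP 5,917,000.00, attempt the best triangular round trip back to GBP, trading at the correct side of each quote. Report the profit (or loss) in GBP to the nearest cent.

Best loop GBP → AUD → HKD → GBP:
GBP 5,917,000.00 ÷ 0.45123 (buy AUD at ask) = AUD 13,113,046.56
AUD 13,113,046.56 × 5.0405 (sell AUD at bid) = HKD 66,096,311.19
HKD 66,096,311.19 ÷ 11.135 (buy GBP at ask) = GBP 5,935,905.81

Net profit: GBP 18,905.81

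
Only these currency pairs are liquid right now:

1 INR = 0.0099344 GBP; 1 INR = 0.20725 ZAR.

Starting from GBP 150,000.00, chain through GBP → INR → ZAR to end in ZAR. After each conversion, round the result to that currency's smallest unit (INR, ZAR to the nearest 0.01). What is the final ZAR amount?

ZAR 3,129,278.06

GBP 150,000.00 ÷ 0.0099344 = INR 15,099,049.77
INR 15,099,049.77 × 0.20725 = ZAR 3,129,278.06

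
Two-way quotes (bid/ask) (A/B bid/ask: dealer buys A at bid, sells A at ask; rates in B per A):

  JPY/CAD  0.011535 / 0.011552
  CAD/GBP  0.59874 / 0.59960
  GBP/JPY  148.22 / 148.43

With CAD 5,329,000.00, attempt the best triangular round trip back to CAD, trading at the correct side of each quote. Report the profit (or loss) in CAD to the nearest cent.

Best loop CAD → GBP → JPY → CAD:
CAD 5,329,000.00 × 0.59874 (sell CAD at bid) = GBP 3,190,685.46
GBP 3,190,685.46 × 148.22 (sell GBP at bid) = JPY 472,923,399
JPY 472,923,399 × 0.011535 (sell JPY at bid) = CAD 5,455,171.41

Net profit: CAD 126,171.41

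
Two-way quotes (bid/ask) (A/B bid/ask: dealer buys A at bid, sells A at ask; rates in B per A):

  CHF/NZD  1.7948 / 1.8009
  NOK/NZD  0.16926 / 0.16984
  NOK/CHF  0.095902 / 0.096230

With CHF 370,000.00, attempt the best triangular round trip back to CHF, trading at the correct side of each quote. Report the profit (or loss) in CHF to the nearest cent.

Best loop CHF → NZD → NOK → CHF:
CHF 370,000.00 × 1.7948 (sell CHF at bid) = NZD 664,076.00
NZD 664,076.00 ÷ 0.16984 (buy NOK at ask) = NOK 3,910,009.42
NOK 3,910,009.42 × 0.095902 (sell NOK at bid) = CHF 374,977.72

Net profit: CHF 4,977.72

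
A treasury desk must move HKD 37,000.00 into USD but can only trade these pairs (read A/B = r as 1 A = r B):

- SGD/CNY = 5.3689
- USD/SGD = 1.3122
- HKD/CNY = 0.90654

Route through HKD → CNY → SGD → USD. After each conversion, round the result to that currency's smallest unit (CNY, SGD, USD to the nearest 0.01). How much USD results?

USD 4,761.06

HKD 37,000.00 × 0.90654 = CNY 33,541.98
CNY 33,541.98 ÷ 5.3689 = SGD 6,247.46
SGD 6,247.46 ÷ 1.3122 = USD 4,761.06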